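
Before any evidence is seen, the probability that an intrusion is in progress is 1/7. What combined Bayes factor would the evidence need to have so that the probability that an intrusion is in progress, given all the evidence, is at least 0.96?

Prior odds = (1/7)/(6/7) = 1/6.
Target odds = 0.96/0.04 = 24.
Required Bayes factor = 24 ÷ (1/6) = 144.

144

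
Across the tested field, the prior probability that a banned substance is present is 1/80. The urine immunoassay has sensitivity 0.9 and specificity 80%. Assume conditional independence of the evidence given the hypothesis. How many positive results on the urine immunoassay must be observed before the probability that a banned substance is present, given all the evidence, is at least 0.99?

6

Prior odds = 0.0125/0.9875 = 1/79.
False-positive rate = 1 − 0.8 = 0.2; likelihood ratio of a positive = 0.9/0.2 = 4.5.
Target posterior odds = 0.99/0.01 = 99.
Need (1/79) × 4.5ⁿ ≥ 99, i.e. 4.5ⁿ ≥ 7821.
4.5⁵ = 1845.28125 falls short of 7821 but 4.5⁶ = 8303.765625 reaches it, so n = 6.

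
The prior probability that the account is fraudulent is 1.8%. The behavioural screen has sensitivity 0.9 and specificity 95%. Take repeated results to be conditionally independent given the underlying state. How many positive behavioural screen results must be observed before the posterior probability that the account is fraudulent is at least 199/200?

4

Prior odds: 0.018 ÷ 0.982 = 9/491.
False-positive rate = 1 − 0.95 = 0.05; likelihood ratio of a positive = 0.9/0.05 = 18.
Target odds: 0.995 ÷ 0.005 = 199.
Require 18ⁿ ≥ 199 ÷ (9/491) = 97709/9.
18³ = 5832 falls short of 97709/9 but 18⁴ = 104976 reaches it, so n = 4.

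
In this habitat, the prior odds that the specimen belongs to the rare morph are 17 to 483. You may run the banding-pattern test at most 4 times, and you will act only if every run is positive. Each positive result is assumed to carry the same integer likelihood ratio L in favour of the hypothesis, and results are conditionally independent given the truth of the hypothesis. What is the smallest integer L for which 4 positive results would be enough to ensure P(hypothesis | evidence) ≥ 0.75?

Prior odds = 17/483.
Target odds = 0.75/0.25 = 3.
Need L⁴ ≥ 3 ÷ (17/483) = 1449/17.
3⁴ = 81 < 1449/17 ≤ 256 = 4⁴, so L = 4.

4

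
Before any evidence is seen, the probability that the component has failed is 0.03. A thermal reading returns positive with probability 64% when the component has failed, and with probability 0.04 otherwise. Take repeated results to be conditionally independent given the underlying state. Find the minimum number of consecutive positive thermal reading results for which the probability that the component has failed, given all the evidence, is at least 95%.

3

Prior odds: 0.03 ÷ 0.97 = 3/97.
Likelihood ratio of a positive result = 0.64/0.04 = 16.
Target odds: 0.95 ÷ 0.05 = 19.
Need (3/97) × 16ⁿ ≥ 19, i.e. 16ⁿ ≥ 1843/3.
16² = 256 falls short of 1843/3 but 16³ = 4096 reaches it, so n = 3.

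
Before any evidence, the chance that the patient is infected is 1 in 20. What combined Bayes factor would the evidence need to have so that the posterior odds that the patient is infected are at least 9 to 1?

Prior odds = 0.05/0.95 = 1/19.
Target odds = 9.
Required Bayes factor = 9 ÷ (1/19) = 171.

171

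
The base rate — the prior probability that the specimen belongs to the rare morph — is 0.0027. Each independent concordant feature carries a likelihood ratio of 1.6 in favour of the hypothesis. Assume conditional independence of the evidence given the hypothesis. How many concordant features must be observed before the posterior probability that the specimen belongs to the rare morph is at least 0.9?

18

Prior odds: 0.0027 ÷ 0.9973 = 27/9973.
Likelihood ratio per concordant feature = 1.6.
Target odds: 0.9 ÷ 0.1 = 9.
Need (27/9973) × 1.6ⁿ ≥ 9, i.e. 1.6ⁿ ≥ 9973/3.
1.6¹⁷ ≈2951.48 falls short of 9973/3 but 1.6¹⁸ ≈4722.37 reaches it, so n = 18.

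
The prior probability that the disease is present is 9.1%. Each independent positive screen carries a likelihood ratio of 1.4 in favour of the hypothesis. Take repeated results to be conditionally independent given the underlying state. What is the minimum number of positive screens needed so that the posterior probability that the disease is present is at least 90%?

Prior odds = 0.091/0.909 = 91/909.
Likelihood ratio per positive screen = 1.4.
Target posterior odds = 0.9/0.1 = 9.
Require 1.4ⁿ ≥ 9 ÷ (91/909) = 8181/91.
1.4¹³ ≈79.3715 falls short of 8181/91 but 1.4¹⁴ ≈111.12 reaches it, so n = 14.

14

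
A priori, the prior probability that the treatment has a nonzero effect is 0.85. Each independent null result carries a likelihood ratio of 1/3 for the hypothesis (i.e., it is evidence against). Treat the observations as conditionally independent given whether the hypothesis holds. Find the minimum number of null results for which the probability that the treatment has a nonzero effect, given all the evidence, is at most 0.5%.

Prior odds: 0.85 ÷ 0.15 = 17/3.
Likelihood ratio per null result = 1/3.
Target odds: 0.005 ÷ 0.995 = 1/199.
Need (17/3) × (1/3)ⁿ ≤ 1/199, i.e. (1/3)ⁿ ≤ 3/3383.
(1/3)⁶ = 1/729 is still above 3/3383 but (1/3)⁷ = 1/2187 is at or below it, so n = 7.

7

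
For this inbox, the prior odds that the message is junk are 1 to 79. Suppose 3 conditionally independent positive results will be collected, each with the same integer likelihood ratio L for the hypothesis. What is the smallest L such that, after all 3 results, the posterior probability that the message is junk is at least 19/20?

12

Prior odds = 1/79.
Target odds = 0.95/0.05 = 19.
Need L³ ≥ 19 ÷ (1/79) = 1501.
11³ = 1331 < 1501 ≤ 1728 = 12³, so L = 12.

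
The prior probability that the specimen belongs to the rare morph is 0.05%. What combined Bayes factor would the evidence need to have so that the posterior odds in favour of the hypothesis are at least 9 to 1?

Prior odds = 0.0005/0.9995 = 1/1999.
Target odds = 9.
Required Bayes factor = 9 ÷ (1/1999) = 17991.

17991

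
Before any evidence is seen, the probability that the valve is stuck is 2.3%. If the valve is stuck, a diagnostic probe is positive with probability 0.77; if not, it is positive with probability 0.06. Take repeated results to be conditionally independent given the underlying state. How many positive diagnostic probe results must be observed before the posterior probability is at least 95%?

Prior odds = 0.023/0.977 = 23/977.
Likelihood ratio of a positive = 0.77/0.06 = 77/6.
Target posterior odds = 0.95/0.05 = 19.
Need (23/977) × (77/6)ⁿ ≥ 19, i.e. (77/6)ⁿ ≥ 18563/23.
(77/6)² = 5929/36 falls short of 18563/23 but (77/6)³ = 456533/216 reaches it, so n = 3.

3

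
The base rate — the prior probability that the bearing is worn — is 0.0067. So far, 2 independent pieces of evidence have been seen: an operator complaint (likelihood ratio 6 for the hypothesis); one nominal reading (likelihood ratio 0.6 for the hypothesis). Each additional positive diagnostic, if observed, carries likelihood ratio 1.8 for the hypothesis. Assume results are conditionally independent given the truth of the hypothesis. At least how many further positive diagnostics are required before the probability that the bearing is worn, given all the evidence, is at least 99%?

Prior odds = 0.0067/0.9933 = 67/9933.
Combined Bayes factor of the evidence already in hand = 6 × 0.6 = 3.6.
Odds after that evidence = (67/9933) × 3.6 = 402/16555.
Target odds = 0.99/0.01 = 99.
Need 1.8ⁿ ≥ 99 ÷ (402/16555) = 546315/134.
1.8¹⁴ ≈3748.13 falls short of 546315/134 but 1.8¹⁵ ≈6746.64 reaches it, so n = 15.

15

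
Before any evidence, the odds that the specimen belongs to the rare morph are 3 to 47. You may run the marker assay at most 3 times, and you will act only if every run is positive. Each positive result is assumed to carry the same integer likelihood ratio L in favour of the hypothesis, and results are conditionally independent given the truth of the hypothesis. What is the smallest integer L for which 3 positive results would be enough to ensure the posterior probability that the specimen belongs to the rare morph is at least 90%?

Prior odds = 3/47.
Target odds = 0.9/0.1 = 9.
Need L³ ≥ 9 ÷ (3/47) = 141.
5³ = 125 < 141 ≤ 216 = 6³, so L = 6.

6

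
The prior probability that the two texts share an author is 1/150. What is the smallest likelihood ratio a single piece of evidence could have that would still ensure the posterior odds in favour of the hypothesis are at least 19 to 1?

2831

Prior odds = (1/150)/(149/150) = 1/149.
Target odds = 19.
Required Bayes factor = 19 ÷ (1/149) = 2831.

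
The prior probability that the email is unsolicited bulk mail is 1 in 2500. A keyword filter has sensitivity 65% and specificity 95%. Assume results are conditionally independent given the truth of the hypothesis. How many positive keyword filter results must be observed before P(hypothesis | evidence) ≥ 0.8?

4

Prior odds = 0.0004/0.9996 = 1/2499.
False-positive rate = 1 − 0.95 = 0.05; likelihood ratio of a positive = 0.65/0.05 = 13.
Target odds: 0.8 ÷ 0.2 = 4.
Need (1/2499) × 13ⁿ ≥ 4, i.e. 13ⁿ ≥ 9996.
13³ = 2197 falls short of 9996 but 13⁴ = 28561 reaches it, so n = 4.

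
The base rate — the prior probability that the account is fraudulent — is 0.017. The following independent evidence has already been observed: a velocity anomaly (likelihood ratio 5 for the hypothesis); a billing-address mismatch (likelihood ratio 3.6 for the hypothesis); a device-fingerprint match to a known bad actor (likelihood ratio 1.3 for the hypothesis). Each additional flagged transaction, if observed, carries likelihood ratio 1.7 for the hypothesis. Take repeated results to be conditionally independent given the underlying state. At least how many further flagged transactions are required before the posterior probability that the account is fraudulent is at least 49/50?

Prior odds = 0.017/0.983 = 17/983.
Combined Bayes factor of the evidence already in hand = 5 × 3.6 × 1.3 = 23.4.
Odds after that evidence = (17/983) × 23.4 = 1989/4915.
Target odds = 0.98/0.02 = 49.
Need 1.7ⁿ ≥ 49 ÷ (1989/4915) = 240835/1989.
1.7⁹ ≈118.588 falls short of 240835/1989 but 1.7¹⁰ ≈201.599 reaches it, so n = 10.

10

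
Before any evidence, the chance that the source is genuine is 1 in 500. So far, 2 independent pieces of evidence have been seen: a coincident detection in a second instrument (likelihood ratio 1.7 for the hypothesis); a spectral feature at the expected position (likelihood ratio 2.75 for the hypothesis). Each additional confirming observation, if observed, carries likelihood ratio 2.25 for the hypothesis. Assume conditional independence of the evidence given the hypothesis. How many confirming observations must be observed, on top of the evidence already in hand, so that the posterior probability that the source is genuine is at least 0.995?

13

Prior odds = 0.002/0.998 = 1/499.
Combined Bayes factor of the evidence already in hand = 1.7 × 2.75 = 4.675.
Odds after that evidence = (1/499) × 4.675 = 187/19960.
Target odds = 0.995/0.005 = 199.
Need 2.25ⁿ ≥ 199 ÷ (187/19960) = 3972040/187.
2.25¹² ≈16834.1 falls short of 3972040/187 but 2.25¹³ ≈37876.8 reaches it, so n = 13.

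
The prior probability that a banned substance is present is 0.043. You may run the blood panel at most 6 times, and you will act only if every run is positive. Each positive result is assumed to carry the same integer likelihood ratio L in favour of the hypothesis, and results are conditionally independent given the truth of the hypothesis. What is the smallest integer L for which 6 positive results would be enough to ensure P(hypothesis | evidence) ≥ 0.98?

4

Prior odds = 0.043/0.957 = 43/957.
Target odds = 0.98/0.02 = 49.
Need L⁶ ≥ 49 ÷ (43/957) = 46893/43.
3⁶ = 729 < 46893/43 ≤ 4096 = 4⁶, so L = 4.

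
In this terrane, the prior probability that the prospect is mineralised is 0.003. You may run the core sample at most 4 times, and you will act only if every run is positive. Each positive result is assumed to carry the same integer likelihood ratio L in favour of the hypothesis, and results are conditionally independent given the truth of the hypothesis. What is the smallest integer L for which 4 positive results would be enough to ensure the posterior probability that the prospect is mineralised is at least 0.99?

14

Prior odds = 0.003/0.997 = 3/997.
Target odds = 0.99/0.01 = 99.
Need L⁴ ≥ 99 ÷ (3/997) = 32901.
13⁴ = 28561 < 32901 ≤ 38416 = 14⁴, so L = 14.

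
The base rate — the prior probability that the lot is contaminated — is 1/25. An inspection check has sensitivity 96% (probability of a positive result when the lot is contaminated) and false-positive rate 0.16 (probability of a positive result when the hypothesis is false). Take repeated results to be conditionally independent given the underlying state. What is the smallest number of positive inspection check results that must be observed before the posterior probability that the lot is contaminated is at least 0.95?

Prior odds: 0.04 ÷ 0.96 = 1/24.
Likelihood ratio of a positive result = 0.96/0.16 = 6.
Target posterior odds = 0.95/0.05 = 19.
Need (1/24) × 6ⁿ ≥ 19, i.e. 6ⁿ ≥ 456.
6³ = 216 falls short of 456 but 6⁴ = 1296 reaches it, so n = 4.

4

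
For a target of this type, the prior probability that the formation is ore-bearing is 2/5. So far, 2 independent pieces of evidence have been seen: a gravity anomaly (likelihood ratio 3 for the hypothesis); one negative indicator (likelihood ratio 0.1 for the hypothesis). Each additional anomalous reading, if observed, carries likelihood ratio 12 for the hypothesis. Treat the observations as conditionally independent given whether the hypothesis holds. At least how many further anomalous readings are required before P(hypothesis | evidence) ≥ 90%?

2

Prior odds = 0.4/0.6 = 2/3.
Combined Bayes factor of the evidence already in hand = 3 × 0.1 = 0.3.
Odds after that evidence = (2/3) × 0.3 = 0.2.
Target odds = 0.9/0.1 = 9.
Need 12ⁿ ≥ 9 ÷ 0.2 = 45.
12¹ = 12 falls short of 45 but 12² = 144 reaches it, so n = 2.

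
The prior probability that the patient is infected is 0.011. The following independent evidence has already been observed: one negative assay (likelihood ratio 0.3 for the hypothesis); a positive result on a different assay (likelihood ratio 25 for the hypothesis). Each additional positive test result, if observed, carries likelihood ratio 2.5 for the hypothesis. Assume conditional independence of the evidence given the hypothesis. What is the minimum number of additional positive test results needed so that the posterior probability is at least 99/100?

Prior odds = 0.011/0.989 = 11/989.
Combined Bayes factor of the evidence already in hand = 0.3 × 25 = 7.5.
Odds after that evidence = (11/989) × 7.5 = 165/1978.
Target odds = 0.99/0.01 = 99.
Need 2.5ⁿ ≥ 99 ÷ (165/1978) = 1186.8.
2.5⁷ = 610.3515625 falls short of 1186.8 but 2.5⁸ = 390625/256 reaches it, so n = 8.

8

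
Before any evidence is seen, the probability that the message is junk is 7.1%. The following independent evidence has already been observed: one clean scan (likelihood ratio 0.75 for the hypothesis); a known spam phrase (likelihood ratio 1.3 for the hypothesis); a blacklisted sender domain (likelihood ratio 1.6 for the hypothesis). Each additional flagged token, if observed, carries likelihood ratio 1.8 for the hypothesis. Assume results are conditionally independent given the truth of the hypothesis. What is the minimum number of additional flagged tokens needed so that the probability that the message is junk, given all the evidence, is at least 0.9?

8

Prior odds = 0.071/0.929 = 71/929.
Combined Bayes factor of the evidence already in hand = 0.75 × 1.3 × 1.6 = 1.56.
Odds after that evidence = (71/929) × 1.56 = 2769/23225.
Target odds = 0.9/0.1 = 9.
Need 1.8ⁿ ≥ 9 ÷ (2769/23225) = 69675/923.
1.8⁷ = 4782969/78125 falls short of 69675/923 but 1.8⁸ = 43046721/390625 reaches it, so n = 8.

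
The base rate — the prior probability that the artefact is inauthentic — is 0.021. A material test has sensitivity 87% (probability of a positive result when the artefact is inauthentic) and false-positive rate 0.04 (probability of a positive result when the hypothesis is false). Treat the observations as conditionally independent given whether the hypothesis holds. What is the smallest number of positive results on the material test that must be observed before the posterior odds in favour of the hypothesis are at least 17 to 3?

2

Prior odds: 0.021 ÷ 0.979 = 21/979.
Likelihood ratio of a positive result = 0.87/0.04 = 21.75.
Target odds = 17/3.
Require 21.75ⁿ ≥ 17/3 ÷ (21/979) = 16643/63.
21.75¹ = 21.75 falls short of 16643/63 but 21.75² = 473.0625 reaches it, so n = 2.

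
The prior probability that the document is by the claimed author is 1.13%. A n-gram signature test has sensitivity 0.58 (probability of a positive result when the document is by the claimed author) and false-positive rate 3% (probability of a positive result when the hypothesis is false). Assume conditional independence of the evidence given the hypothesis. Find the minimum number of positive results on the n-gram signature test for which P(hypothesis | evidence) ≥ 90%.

Prior odds = 0.0113/0.9887 = 113/9887.
Likelihood ratio of a positive result = 0.58/0.03 = 58/3.
Target posterior odds = 0.9/0.1 = 9.
Need (113/9887) × (58/3)ⁿ ≥ 9, i.e. (58/3)ⁿ ≥ 88983/113.
(58/3)² = 3364/9 falls short of 88983/113 but (58/3)³ = 195112/27 reaches it, so n = 3.

3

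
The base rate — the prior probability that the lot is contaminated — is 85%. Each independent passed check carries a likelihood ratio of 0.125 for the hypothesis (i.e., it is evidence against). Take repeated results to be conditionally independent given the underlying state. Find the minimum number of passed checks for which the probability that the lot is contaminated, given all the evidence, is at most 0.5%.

4

Prior odds = 0.85/0.15 = 17/3.
Likelihood ratio per passed check = 0.125.
Target odds: 0.005 ÷ 0.995 = 1/199.
Require 0.125ⁿ ≤ 1/199 ÷ (17/3) = 3/3383.
0.125³ = 0.001953125 is still above 3/3383 but 0.125⁴ = 1/4096 is at or below it, so n = 4.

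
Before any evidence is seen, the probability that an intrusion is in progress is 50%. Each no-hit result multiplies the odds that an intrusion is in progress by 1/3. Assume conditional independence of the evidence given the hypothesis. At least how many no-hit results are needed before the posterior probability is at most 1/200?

5

Prior odds: 0.5 ÷ 0.5 = 1.
Likelihood ratio per no-hit result = 1/3.
Target odds: 0.005 ÷ 0.995 = 1/199.
Require (1/3)ⁿ ≤ 1/199 ÷ 1 = 1/199.
(1/3)⁴ = 1/81 is still above 1/199 but (1/3)⁵ = 1/243 is at or below it, so n = 5.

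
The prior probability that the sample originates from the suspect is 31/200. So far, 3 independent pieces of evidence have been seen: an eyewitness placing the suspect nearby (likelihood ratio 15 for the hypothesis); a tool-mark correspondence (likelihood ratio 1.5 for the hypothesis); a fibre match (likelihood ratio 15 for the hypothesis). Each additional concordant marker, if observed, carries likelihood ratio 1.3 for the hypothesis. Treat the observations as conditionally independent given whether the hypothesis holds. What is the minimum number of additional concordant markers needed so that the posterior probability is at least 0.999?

11

Prior odds = 0.155/0.845 = 31/169.
Combined Bayes factor of the evidence already in hand = 15 × 1.5 × 15 = 337.5.
Odds after that evidence = (31/169) × 337.5 = 20925/338.
Target odds = 0.999/0.001 = 999.
Need 1.3ⁿ ≥ 999 ÷ (20925/338) = 12506/775.
1.3¹⁰ ≈13.7858 falls short of 12506/775 but 1.3¹¹ ≈17.9216 reaches it, so n = 11.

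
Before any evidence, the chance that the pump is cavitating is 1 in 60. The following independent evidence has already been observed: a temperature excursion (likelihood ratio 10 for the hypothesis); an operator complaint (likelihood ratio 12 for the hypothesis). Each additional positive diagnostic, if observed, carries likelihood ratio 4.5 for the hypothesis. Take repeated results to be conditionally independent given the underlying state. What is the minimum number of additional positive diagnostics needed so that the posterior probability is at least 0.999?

Prior odds = (1/60)/(59/60) = 1/59.
Combined Bayes factor of the evidence already in hand = 10 × 12 = 120.
Odds after that evidence = (1/59) × 120 = 120/59.
Target odds = 0.999/0.001 = 999.
Need 4.5ⁿ ≥ 999 ÷ (120/59) = 491.175.
4.5⁴ = 410.0625 falls short of 491.175 but 4.5⁵ = 1845.28125 reaches it, so n = 5.

5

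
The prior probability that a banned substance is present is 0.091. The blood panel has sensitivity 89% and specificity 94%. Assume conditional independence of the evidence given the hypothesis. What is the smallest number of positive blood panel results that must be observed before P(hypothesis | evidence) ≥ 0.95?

2

Prior odds = 0.091/0.909 = 91/909.
False-positive rate = 1 − 0.94 = 0.06; likelihood ratio of a positive = 0.89/0.06 = 89/6.
Target odds: 0.95 ÷ 0.05 = 19.
Require (89/6)ⁿ ≥ 19 ÷ (91/909) = 17271/91.
(89/6)¹ = 89/6 falls short of 17271/91 but (89/6)² = 7921/36 reaches it, so n = 2.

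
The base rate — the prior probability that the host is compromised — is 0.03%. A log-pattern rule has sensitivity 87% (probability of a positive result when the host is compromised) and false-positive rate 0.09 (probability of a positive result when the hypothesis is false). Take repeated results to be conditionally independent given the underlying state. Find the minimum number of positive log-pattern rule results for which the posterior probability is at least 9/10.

Prior odds: 0.0003 ÷ 0.9997 = 3/9997.
Likelihood ratio of a positive result = 0.87/0.09 = 29/3.
Target odds: 0.9 ÷ 0.1 = 9.
Need (3/9997) × (29/3)ⁿ ≥ 9, i.e. (29/3)ⁿ ≥ 29991.
(29/3)⁴ = 707281/81 falls short of 29991 but (29/3)⁵ = 20511149/243 reaches it, so n = 5.

5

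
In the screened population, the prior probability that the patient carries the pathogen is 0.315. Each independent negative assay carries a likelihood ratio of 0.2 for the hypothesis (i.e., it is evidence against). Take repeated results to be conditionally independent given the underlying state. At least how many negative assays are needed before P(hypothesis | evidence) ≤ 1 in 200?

3

Prior odds: 0.315 ÷ 0.685 = 63/137.
Likelihood ratio per negative assay = 0.2.
Target posterior odds = 0.005/0.995 = 1/199.
Require 0.2ⁿ ≤ 1/199 ÷ (63/137) = 137/12537.
0.2² = 0.04 is still above 137/12537 but 0.2³ = 0.008 is at or below it, so n = 3.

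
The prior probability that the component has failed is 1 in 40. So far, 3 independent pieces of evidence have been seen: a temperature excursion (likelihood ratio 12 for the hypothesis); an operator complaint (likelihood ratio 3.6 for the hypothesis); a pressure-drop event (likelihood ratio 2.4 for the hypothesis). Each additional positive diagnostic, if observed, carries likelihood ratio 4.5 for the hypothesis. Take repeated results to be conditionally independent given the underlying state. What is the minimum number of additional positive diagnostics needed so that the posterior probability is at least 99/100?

Prior odds = 0.025/0.975 = 1/39.
Combined Bayes factor of the evidence already in hand = 12 × 3.6 × 2.4 = 103.68.
Odds after that evidence = (1/39) × 103.68 = 864/325.
Target odds = 0.99/0.01 = 99.
Need 4.5ⁿ ≥ 99 ÷ (864/325) = 3575/96.
4.5² = 20.25 falls short of 3575/96 but 4.5³ = 91.125 reaches it, so n = 3.

3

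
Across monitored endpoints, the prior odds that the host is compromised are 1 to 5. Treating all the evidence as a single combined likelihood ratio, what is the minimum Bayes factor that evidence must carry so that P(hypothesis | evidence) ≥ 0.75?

Prior odds = 0.2.
Target odds = 0.75/0.25 = 3.
Required Bayes factor = 3 ÷ 0.2 = 15.

15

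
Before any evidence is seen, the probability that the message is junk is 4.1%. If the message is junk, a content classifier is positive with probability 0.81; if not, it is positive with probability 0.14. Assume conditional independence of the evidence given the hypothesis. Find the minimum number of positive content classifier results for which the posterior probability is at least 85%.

Prior odds: 0.041 ÷ 0.959 = 41/959.
Likelihood ratio of a positive = 0.81/0.14 = 81/14.
Target odds: 0.85 ÷ 0.15 = 17/3.
Require (81/14)ⁿ ≥ 17/3 ÷ (41/959) = 16303/123.
(81/14)² = 6561/196 falls short of 16303/123 but (81/14)³ = 531441/2744 reaches it, so n = 3.

3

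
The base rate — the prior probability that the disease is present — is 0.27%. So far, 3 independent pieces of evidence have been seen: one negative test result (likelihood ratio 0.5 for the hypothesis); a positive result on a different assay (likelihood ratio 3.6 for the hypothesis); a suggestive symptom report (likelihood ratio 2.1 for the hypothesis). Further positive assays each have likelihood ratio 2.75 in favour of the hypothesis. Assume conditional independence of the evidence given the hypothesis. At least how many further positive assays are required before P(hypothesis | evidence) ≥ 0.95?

8

Prior odds = 0.0027/0.9973 = 27/9973.
Combined Bayes factor of the evidence already in hand = 0.5 × 3.6 × 2.1 = 3.78.
Odds after that evidence = (27/9973) × 3.78 = 5103/498650.
Target odds = 0.95/0.05 = 19.
Need 2.75ⁿ ≥ 19 ÷ (5103/498650) = 9474350/5103.
2.75⁷ = 19487171/16384 falls short of 9474350/5103 but 2.75⁸ = 214358881/65536 reaches it, so n = 8.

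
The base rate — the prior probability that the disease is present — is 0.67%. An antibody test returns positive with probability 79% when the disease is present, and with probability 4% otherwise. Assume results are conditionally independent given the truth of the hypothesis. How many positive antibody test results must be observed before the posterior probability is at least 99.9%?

4

Prior odds = 0.0067/0.9933 = 67/9933.
Likelihood ratio of a positive result = 0.79/0.04 = 19.75.
Target odds: 0.999 ÷ 0.001 = 999.
Need (67/9933) × 19.75ⁿ ≥ 999, i.e. 19.75ⁿ ≥ 9923067/67.
19.75³ = 7703.734375 falls short of 9923067/67 but 19.75⁴ = 38950081/256 reaches it, so n = 4.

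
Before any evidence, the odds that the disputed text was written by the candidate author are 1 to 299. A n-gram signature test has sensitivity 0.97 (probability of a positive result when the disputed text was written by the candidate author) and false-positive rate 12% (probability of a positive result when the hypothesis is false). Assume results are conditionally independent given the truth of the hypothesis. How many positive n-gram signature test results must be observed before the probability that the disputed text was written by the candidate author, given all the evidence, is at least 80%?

Prior odds = 1/299.
Likelihood ratio of a positive result = 0.97/0.12 = 97/12.
Target odds: 0.8 ÷ 0.2 = 4.
Require (97/12)ⁿ ≥ 4 ÷ (1/299) = 1196.
(97/12)³ = 912673/1728 falls short of 1196 but (97/12)⁴ = 88529281/20736 reaches it, so n = 4.

4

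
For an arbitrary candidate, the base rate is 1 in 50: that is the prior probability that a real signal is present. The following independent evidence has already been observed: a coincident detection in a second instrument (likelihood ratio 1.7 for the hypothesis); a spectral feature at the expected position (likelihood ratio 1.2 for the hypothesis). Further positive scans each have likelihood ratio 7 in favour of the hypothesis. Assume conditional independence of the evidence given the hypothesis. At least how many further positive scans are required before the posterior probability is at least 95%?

4

Prior odds = 0.02/0.98 = 1/49.
Combined Bayes factor of the evidence already in hand = 1.7 × 1.2 = 2.04.
Odds after that evidence = (1/49) × 2.04 = 51/1225.
Target odds = 0.95/0.05 = 19.
Need 7ⁿ ≥ 19 ÷ (51/1225) = 23275/51.
7³ = 343 falls short of 23275/51 but 7⁴ = 2401 reaches it, so n = 4.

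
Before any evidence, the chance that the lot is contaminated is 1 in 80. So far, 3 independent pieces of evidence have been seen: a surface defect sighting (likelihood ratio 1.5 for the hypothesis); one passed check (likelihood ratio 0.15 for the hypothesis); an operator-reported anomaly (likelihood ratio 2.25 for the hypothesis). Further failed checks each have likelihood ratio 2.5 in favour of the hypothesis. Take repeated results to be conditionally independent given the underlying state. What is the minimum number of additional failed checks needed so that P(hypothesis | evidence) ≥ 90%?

8

Prior odds = 0.0125/0.9875 = 1/79.
Combined Bayes factor of the evidence already in hand = 1.5 × 0.15 × 2.25 = 0.50625.
Odds after that evidence = (1/79) × 0.50625 = 81/12640.
Target odds = 0.9/0.1 = 9.
Need 2.5ⁿ ≥ 9 ÷ (81/12640) = 12640/9.
2.5⁷ = 610.3515625 falls short of 12640/9 but 2.5⁸ = 390625/256 reaches it, so n = 8.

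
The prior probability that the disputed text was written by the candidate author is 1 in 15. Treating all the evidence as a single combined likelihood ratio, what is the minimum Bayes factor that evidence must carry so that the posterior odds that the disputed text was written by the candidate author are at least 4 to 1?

56

Prior odds = (1/15)/(14/15) = 1/14.
Target odds = 4.
Required Bayes factor = 4 ÷ (1/14) = 56.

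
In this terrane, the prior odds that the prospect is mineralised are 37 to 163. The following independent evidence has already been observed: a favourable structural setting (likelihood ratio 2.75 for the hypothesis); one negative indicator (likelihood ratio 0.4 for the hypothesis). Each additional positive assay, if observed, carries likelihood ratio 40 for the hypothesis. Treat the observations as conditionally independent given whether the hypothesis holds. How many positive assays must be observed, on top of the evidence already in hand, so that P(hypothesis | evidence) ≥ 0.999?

Prior odds = 37/163.
Combined Bayes factor of the evidence already in hand = 2.75 × 0.4 = 1.1.
Odds after that evidence = (37/163) × 1.1 = 407/1630.
Target odds = 0.999/0.001 = 999.
Need 40ⁿ ≥ 999 ÷ (407/1630) = 44010/11.
40² = 1600 falls short of 44010/11 but 40³ = 64000 reaches it, so n = 3.

3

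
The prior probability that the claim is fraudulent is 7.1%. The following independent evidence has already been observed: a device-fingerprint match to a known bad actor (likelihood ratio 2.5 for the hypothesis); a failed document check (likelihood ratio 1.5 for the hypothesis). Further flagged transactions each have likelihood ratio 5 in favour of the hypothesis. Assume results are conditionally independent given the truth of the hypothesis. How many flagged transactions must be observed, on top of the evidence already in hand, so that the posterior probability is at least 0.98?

Prior odds = 0.071/0.929 = 71/929.
Combined Bayes factor of the evidence already in hand = 2.5 × 1.5 = 3.75.
Odds after that evidence = (71/929) × 3.75 = 1065/3716.
Target odds = 0.98/0.02 = 49.
Need 5ⁿ ≥ 49 ÷ (1065/3716) = 182084/1065.
5³ = 125 falls short of 182084/1065 but 5⁴ = 625 reaches it, so n = 4.

4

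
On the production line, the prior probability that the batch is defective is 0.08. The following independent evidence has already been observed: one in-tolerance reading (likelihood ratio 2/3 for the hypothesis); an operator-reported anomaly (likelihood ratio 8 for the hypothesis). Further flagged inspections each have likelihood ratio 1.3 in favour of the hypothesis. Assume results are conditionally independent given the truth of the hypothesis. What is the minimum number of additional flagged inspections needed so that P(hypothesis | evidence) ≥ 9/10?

Prior odds = 0.08/0.92 = 2/23.
Combined Bayes factor of the evidence already in hand = (2/3) × 8 = 16/3.
Odds after that evidence = (2/23) × 16/3 = 32/69.
Target odds = 0.9/0.1 = 9.
Need 1.3ⁿ ≥ 9 ÷ (32/69) = 19.40625.
1.3¹¹ ≈17.9216 falls short of 19.40625 but 1.3¹² ≈23.2981 reaches it, so n = 12.

12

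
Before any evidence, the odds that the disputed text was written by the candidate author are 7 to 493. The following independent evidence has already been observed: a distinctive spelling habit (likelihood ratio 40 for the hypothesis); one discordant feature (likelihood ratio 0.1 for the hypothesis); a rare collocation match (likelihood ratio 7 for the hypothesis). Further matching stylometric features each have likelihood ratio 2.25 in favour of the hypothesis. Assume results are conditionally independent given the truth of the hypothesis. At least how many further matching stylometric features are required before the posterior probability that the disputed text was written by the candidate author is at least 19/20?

Prior odds = 7/493.
Combined Bayes factor of the evidence already in hand = 40 × 0.1 × 7 = 28.
Odds after that evidence = (7/493) × 28 = 196/493.
Target odds = 0.95/0.05 = 19.
Need 2.25ⁿ ≥ 19 ÷ (196/493) = 9367/196.
2.25⁴ = 25.62890625 falls short of 9367/196 but 2.25⁵ = 59049/1024 reaches it, so n = 5.

5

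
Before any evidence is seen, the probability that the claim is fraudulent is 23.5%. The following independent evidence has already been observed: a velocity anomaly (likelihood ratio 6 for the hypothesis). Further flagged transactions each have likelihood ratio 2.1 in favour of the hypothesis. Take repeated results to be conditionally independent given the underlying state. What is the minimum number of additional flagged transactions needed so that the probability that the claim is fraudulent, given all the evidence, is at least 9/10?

Prior odds = 0.235/0.765 = 47/153.
Bayes factor of the evidence already in hand = 6.
Odds after that evidence = (47/153) × 6 = 94/51.
Target odds = 0.9/0.1 = 9.
Need 2.1ⁿ ≥ 9 ÷ (94/51) = 459/94.
2.1² = 4.41 falls short of 459/94 but 2.1³ = 9.261 reaches it, so n = 3.

3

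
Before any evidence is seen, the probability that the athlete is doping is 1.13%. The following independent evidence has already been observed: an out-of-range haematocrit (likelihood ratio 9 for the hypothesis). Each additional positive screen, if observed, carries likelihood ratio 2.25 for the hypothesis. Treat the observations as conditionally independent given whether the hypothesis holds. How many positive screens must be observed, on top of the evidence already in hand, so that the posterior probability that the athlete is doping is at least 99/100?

Prior odds = 0.0113/0.9887 = 113/9887.
Bayes factor of the evidence already in hand = 9.
Odds after that evidence = (113/9887) × 9 = 1017/9887.
Target odds = 0.99/0.01 = 99.
Need 2.25ⁿ ≥ 99 ÷ (1017/9887) = 108757/113.
2.25⁸ = 43046721/65536 falls short of 108757/113 but 2.25⁹ = 387420489/262144 reaches it, so n = 9.

9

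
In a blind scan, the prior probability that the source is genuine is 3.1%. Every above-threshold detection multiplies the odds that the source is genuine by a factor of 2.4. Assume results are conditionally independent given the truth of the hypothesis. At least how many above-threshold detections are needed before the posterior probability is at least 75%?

6

Prior odds = 0.031/0.969 = 31/969.
Likelihood ratio per above-threshold detection = 2.4.
Target posterior odds = 0.75/0.25 = 3.
Require 2.4ⁿ ≥ 3 ÷ (31/969) = 2907/31.
2.4⁵ = 79.62624 falls short of 2907/31 but 2.4⁶ = 2985984/15625 reaches it, so n = 6.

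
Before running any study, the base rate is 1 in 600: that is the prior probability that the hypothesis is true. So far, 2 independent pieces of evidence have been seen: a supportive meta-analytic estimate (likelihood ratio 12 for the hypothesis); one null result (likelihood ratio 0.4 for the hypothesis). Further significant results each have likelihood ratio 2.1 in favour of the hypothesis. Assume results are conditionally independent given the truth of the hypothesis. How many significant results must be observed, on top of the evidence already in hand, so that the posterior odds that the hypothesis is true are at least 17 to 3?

Prior odds = (1/600)/(599/600) = 1/599.
Combined Bayes factor of the evidence already in hand = 12 × 0.4 = 4.8.
Odds after that evidence = (1/599) × 4.8 = 24/2995.
Target odds = 17/3.
Need 2.1ⁿ ≥ 17/3 ÷ (24/2995) = 50915/72.
2.1⁸ ≈378.229 falls short of 50915/72 but 2.1⁹ ≈794.28 reaches it, so n = 9.

9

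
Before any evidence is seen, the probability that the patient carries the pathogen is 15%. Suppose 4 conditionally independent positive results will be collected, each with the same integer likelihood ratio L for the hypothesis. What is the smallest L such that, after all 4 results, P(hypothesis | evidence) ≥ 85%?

Prior odds = 0.15/0.85 = 3/17.
Target odds = 0.85/0.15 = 17/3.
Need L⁴ ≥ 17/3 ÷ (3/17) = 289/9.
2⁴ = 16 < 289/9 ≤ 81 = 3⁴, so L = 3.

3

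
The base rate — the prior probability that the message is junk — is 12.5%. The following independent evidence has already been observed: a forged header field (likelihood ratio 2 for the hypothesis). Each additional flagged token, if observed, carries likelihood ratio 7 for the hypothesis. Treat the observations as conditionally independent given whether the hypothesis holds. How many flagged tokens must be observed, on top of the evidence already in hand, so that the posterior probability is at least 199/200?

Prior odds = 0.125/0.875 = 1/7.
Bayes factor of the evidence already in hand = 2.
Odds after that evidence = (1/7) × 2 = 2/7.
Target odds = 0.995/0.005 = 199.
Need 7ⁿ ≥ 199 ÷ (2/7) = 696.5.
7³ = 343 falls short of 696.5 but 7⁴ = 2401 reaches it, so n = 4.

4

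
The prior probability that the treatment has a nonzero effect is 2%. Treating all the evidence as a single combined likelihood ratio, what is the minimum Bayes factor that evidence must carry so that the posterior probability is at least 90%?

Prior odds = 0.02/0.98 = 1/49.
Target odds = 0.9/0.1 = 9.
Required Bayes factor = 9 ÷ (1/49) = 441.

441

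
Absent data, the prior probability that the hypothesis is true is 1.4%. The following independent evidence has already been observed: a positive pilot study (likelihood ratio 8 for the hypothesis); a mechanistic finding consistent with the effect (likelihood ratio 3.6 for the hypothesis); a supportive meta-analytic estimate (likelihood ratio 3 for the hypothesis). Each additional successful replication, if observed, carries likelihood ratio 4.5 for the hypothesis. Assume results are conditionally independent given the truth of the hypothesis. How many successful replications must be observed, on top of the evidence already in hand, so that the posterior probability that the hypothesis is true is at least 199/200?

Prior odds = 0.014/0.986 = 7/493.
Combined Bayes factor of the evidence already in hand = 8 × 3.6 × 3 = 86.4.
Odds after that evidence = (7/493) × 86.4 = 3024/2465.
Target odds = 0.995/0.005 = 199.
Need 4.5ⁿ ≥ 199 ÷ (3024/2465) = 490535/3024.
4.5³ = 91.125 falls short of 490535/3024 but 4.5⁴ = 410.0625 reaches it, so n = 4.

4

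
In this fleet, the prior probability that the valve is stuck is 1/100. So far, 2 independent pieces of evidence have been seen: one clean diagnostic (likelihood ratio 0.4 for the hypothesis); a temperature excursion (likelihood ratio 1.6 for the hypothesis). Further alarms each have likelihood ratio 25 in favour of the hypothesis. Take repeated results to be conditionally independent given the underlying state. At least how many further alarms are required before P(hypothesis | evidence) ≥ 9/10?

Prior odds = 0.01/0.99 = 1/99.
Combined Bayes factor of the evidence already in hand = 0.4 × 1.6 = 0.64.
Odds after that evidence = (1/99) × 0.64 = 16/2475.
Target odds = 0.9/0.1 = 9.
Need 25ⁿ ≥ 9 ÷ (16/2475) = 1392.1875.
25² = 625 falls short of 1392.1875 but 25³ = 15625 reaches it, so n = 3.

3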